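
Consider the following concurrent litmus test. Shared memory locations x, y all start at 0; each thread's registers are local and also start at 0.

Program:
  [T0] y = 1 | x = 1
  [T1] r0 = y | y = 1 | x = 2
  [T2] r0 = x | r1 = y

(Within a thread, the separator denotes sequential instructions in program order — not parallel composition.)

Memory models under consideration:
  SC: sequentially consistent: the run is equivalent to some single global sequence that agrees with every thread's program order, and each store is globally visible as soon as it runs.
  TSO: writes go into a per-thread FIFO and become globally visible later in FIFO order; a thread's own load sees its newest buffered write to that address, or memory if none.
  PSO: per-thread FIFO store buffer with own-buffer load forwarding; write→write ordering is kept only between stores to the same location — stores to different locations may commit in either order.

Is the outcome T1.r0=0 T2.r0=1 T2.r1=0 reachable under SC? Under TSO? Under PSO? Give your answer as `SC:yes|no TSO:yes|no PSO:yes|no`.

outcome vector order: (T1.r0,T2.r0,T2.r1)
SC: 8 outcomes — {<0 0 0>; <0 0 1>; <0 1 1>; <0 2 1>; <1 0 0>; <1 0 1>; <1 1 1>; <1 2 1>}
TSO: 8 outcomes — {<0 0 0>; <0 0 1>; <0 1 1>; <0 2 1>; <1 0 0>; <1 0 1>; <1 1 1>; <1 2 1>}
PSO: 11 outcomes — {<0 0 0>; <0 0 1>; <0 1 0>; <0 1 1>; <0 2 0>; <0 2 1>; <1 0 0>; <1 0 1>; <1 1 0>; <1 1 1>; <1 2 1>}
target <0 1 0> ∈ {PSO}

SC:no TSO:no PSO:yes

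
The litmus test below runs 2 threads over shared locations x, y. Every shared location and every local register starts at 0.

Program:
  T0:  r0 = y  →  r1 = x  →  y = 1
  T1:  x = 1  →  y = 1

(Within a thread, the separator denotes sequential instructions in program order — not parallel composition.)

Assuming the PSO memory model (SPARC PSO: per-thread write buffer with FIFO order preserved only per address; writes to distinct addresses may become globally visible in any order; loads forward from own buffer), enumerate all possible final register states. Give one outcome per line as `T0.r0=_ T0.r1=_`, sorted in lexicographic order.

T0.r0=0 T0.r1=0
T0.r0=0 T0.r1=1
T0.r0=1 T0.r1=0
T0.r0=1 T0.r1=1

outcome vector order: (T0.r0,T0.r1)
|PSO outcomes| = 4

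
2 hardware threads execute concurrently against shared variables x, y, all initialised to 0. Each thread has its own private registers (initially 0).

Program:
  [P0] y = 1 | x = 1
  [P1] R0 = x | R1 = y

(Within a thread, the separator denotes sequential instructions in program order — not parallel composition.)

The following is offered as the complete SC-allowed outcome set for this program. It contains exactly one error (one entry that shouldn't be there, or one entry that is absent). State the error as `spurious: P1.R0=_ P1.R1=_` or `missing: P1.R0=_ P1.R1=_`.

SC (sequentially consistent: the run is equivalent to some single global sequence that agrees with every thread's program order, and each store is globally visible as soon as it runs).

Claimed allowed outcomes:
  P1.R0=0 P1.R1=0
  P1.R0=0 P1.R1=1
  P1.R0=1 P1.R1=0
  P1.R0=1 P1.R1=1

spurious: P1.R0=1 P1.R1=0

outcome vector order: (P1.R0,P1.R1)
[SC] allowed = {<0 0> <0 1> <1 1>}
claimed∖SC = {<1 0>}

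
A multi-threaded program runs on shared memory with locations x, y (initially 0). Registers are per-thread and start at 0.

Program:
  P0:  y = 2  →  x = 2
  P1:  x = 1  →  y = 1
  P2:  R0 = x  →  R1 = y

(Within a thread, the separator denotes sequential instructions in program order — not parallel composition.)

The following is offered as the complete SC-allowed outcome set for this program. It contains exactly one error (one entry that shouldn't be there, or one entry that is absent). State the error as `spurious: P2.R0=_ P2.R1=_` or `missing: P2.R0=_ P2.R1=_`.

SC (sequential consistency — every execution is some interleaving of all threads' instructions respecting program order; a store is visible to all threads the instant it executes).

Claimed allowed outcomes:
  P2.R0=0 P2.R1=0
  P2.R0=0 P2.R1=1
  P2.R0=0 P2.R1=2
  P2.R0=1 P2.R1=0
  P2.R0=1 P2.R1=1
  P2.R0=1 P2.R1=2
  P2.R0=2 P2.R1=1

outcome vector order: (P2.R0,P2.R1)
SC (8): (0,0) (0,1) (0,2) (1,0) (1,1) (1,2) (2,1) (2,2)
SC∖claimed = {(2,2)}

missing: P2.R0=2 P2.R1=2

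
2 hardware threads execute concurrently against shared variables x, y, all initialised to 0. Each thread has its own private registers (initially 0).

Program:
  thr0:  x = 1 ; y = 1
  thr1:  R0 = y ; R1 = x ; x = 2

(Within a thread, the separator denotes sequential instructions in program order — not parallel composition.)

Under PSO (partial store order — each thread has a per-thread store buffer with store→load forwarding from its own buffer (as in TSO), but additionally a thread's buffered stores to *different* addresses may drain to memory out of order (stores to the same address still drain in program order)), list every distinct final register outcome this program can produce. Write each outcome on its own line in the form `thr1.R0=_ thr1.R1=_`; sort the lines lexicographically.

outcome vector order: (thr1.R0,thr1.R1)
|PSO outcomes| = 4

thr1.R0=0 thr1.R1=0
thr1.R0=0 thr1.R1=1
thr1.R0=1 thr1.R1=0
thr1.R0=1 thr1.R1=1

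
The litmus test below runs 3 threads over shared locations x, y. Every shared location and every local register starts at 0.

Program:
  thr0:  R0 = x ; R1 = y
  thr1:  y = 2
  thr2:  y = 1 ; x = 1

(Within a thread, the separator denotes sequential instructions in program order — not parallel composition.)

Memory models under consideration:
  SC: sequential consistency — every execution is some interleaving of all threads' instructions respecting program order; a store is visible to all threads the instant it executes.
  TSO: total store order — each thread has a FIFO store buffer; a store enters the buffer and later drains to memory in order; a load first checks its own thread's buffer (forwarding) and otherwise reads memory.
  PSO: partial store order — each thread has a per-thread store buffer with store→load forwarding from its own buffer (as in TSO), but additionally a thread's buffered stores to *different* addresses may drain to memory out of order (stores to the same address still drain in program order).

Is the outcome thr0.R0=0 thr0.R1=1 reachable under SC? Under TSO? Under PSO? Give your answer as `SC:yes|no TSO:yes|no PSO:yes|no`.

outcome vector order: (thr0.R0,thr0.R1)
SC (5): <0 0> <0 1> <0 2> <1 1> <1 2>
TSO (5): <0 0> <0 1> <0 2> <1 1> <1 2>
PSO (6): <0 0> <0 1> <0 2> <1 0> <1 1> <1 2>
target <0 1> ∈ {SC,TSO,PSO}

SC:yes TSO:yes PSO:yes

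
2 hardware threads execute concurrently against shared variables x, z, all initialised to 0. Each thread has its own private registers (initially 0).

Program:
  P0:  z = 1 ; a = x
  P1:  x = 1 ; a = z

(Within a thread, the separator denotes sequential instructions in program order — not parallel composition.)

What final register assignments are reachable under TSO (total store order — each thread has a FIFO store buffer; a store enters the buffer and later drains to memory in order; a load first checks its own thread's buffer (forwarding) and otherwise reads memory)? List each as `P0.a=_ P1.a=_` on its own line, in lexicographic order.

P0.a=0 P1.a=0
P0.a=0 P1.a=1
P0.a=1 P1.a=0
P0.a=1 P1.a=1

outcome vector order: (P0.a,P1.a)
|TSO outcomes| = 4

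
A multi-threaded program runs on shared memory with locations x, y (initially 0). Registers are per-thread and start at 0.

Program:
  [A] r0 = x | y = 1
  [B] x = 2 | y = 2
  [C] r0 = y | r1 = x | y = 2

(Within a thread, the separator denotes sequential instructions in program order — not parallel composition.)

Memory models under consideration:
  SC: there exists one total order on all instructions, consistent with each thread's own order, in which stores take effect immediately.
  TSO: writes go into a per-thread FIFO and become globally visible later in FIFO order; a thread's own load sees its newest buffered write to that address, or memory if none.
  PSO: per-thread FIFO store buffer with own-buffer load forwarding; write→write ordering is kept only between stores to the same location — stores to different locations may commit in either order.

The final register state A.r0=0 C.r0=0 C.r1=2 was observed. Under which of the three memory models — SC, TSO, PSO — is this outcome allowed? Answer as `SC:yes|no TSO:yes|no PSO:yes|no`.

outcome vector order: (A.r0,C.r0,C.r1)
SC (9): (0,0,0), (0,0,2), (0,1,0), (0,1,2), (0,2,2), (2,0,0), (2,0,2), (2,1,2), (2,2,2)
TSO (9): (0,0,0), (0,0,2), (0,1,0), (0,1,2), (0,2,2), (2,0,0), (2,0,2), (2,1,2), (2,2,2)
PSO (11): (0,0,0), (0,0,2), (0,1,0), (0,1,2), (0,2,0), (0,2,2), (2,0,0), (2,0,2), (2,1,2), (2,2,0), (2,2,2)
target (0,0,2) ∈ {SC,TSO,PSO}

SC:yes TSO:yes PSO:yes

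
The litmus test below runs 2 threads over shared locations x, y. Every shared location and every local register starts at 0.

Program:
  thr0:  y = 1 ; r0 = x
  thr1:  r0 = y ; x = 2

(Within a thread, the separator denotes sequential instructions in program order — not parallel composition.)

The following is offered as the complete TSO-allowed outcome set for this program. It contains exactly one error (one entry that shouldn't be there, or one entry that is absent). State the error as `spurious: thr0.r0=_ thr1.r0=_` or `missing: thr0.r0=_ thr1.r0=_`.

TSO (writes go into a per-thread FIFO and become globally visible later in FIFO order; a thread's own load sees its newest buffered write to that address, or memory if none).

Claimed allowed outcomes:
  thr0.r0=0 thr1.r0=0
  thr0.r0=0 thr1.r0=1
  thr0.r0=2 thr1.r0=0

outcome vector order: (thr0.r0,thr1.r0)
under TSO → <0 0>; <0 1>; <2 0>; <2 1>
TSO∖claimed = {<2 1>}

missing: thr0.r0=2 thr1.r0=1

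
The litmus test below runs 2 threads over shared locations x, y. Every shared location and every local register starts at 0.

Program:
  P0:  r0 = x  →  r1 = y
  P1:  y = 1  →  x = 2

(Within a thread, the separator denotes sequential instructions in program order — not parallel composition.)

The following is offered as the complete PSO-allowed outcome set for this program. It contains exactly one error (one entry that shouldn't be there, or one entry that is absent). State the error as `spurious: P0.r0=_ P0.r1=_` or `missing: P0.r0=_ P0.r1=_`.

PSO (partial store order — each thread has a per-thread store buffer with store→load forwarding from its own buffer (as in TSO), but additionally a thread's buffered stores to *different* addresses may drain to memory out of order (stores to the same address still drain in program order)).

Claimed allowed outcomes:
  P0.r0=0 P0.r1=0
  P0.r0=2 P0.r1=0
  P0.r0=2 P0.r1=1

missing: P0.r0=0 P0.r1=1

outcome vector order: (P0.r0,P0.r1)
[PSO] allowed = {0/0 0/1 2/0 2/1}
PSO∖claimed = {0/1}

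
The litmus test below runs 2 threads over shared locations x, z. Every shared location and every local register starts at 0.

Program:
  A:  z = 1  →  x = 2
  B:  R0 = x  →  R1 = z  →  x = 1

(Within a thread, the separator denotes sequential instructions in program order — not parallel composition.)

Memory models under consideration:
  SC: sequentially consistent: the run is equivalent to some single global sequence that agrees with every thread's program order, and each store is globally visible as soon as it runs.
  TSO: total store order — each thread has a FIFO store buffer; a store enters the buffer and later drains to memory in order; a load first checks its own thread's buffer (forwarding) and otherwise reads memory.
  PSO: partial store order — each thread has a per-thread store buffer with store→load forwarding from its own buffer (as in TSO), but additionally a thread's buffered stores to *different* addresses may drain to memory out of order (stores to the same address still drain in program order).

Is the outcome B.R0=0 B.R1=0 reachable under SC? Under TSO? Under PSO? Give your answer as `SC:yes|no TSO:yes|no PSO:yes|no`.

SC:yes TSO:yes PSO:yes

outcome vector order: (B.R0,B.R1)
SC: 3 outcomes — {0/0; 0/1; 2/1}
TSO: 3 outcomes — {0/0; 0/1; 2/1}
PSO: 4 outcomes — {0/0; 0/1; 2/0; 2/1}
target 0/0 ∈ {SC,TSO,PSO}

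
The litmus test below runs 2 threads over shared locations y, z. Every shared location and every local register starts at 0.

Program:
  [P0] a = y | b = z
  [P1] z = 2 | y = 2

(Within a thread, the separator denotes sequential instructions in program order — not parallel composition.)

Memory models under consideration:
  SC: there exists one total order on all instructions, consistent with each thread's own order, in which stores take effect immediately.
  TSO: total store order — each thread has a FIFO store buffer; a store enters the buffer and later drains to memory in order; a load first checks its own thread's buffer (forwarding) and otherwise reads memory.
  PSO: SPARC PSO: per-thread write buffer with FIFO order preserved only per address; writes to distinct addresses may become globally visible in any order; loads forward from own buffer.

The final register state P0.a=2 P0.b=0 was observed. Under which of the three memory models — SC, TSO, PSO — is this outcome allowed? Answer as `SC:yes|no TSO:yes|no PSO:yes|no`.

outcome vector order: (P0.a,P0.b)
[SC] allowed = {(0,0), (0,2), (2,2)}
[TSO] allowed = {(0,0), (0,2), (2,2)}
[PSO] allowed = {(0,0), (0,2), (2,0), (2,2)}
target (2,0) ∈ {PSO}

SC:no TSO:no PSO:yes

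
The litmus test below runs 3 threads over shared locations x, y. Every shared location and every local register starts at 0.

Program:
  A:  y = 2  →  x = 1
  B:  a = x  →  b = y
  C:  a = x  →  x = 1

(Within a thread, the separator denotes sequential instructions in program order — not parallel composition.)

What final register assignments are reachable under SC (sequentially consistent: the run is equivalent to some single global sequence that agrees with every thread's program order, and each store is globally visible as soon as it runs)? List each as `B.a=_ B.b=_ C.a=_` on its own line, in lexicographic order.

B.a=0 B.b=0 C.a=0
B.a=0 B.b=0 C.a=1
B.a=0 B.b=2 C.a=0
B.a=0 B.b=2 C.a=1
B.a=1 B.b=0 C.a=0
B.a=1 B.b=2 C.a=0
B.a=1 B.b=2 C.a=1

outcome vector order: (B.a,B.b,C.a)
|SC outcomes| = 7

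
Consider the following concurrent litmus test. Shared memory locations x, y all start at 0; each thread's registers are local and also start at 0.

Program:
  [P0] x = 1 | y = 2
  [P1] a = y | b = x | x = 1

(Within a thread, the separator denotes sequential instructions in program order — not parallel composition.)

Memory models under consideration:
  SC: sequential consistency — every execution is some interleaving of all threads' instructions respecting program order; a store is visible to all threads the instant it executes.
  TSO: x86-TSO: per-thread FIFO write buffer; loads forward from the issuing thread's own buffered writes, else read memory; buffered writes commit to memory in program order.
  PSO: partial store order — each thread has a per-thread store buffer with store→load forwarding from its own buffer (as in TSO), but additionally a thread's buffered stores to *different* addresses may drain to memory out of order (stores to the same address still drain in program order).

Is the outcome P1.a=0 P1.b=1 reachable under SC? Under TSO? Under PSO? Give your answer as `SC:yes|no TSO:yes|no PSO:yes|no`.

outcome vector order: (P1.a,P1.b)
under SC → (0,0); (0,1); (2,1)
under TSO → (0,0); (0,1); (2,1)
under PSO → (0,0); (0,1); (2,0); (2,1)
target (0,1) ∈ {SC,TSO,PSO}

SC:yes TSO:yes PSO:yes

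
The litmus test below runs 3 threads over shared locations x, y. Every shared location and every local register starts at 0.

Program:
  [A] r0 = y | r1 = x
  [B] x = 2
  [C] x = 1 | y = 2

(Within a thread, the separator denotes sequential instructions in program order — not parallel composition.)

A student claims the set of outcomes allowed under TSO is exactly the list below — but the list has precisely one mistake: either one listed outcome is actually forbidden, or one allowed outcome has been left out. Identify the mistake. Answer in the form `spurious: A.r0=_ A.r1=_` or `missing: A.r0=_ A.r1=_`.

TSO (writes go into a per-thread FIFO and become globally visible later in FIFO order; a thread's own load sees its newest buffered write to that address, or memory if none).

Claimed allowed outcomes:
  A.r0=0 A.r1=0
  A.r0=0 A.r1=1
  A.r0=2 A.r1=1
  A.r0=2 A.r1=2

missing: A.r0=0 A.r1=2

outcome vector order: (A.r0,A.r1)
TSO: 5 outcomes — {(0,0), (0,1), (0,2), (2,1), (2,2)}
TSO∖claimed = {(0,2)}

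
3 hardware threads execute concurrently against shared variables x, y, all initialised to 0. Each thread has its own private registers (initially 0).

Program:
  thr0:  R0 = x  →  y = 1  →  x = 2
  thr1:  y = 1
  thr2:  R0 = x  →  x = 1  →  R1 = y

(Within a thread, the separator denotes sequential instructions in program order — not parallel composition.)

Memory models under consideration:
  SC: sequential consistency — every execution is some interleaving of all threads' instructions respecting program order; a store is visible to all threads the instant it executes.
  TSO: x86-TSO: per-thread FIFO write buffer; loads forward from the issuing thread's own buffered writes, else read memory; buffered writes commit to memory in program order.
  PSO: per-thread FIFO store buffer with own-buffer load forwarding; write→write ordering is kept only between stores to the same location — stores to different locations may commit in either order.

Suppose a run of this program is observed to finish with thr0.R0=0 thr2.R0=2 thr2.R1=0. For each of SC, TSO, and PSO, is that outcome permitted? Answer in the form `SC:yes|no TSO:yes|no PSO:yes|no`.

SC:no TSO:no PSO:yes

outcome vector order: (thr0.R0,thr2.R0,thr2.R1)
under SC → (0,0,0) (0,0,1) (0,2,1) (1,0,0) (1,0,1)
under TSO → (0,0,0) (0,0,1) (0,2,1) (1,0,0) (1,0,1)
under PSO → (0,0,0) (0,0,1) (0,2,0) (0,2,1) (1,0,0) (1,0,1)
target (0,2,0) ∈ {PSO}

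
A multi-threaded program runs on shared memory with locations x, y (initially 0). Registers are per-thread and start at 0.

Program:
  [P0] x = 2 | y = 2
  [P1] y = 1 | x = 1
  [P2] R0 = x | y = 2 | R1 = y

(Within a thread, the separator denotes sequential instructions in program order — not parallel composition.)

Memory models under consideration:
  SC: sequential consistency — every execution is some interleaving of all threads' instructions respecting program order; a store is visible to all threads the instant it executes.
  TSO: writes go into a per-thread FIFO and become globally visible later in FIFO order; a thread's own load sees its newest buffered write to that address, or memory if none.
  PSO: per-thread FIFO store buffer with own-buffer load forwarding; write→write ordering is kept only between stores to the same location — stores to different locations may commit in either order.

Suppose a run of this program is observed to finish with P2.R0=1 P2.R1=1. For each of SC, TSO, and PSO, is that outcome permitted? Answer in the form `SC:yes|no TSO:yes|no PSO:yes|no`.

SC:no TSO:no PSO:yes

outcome vector order: (P2.R0,P2.R1)
SC (5): (0,1) (0,2) (1,2) (2,1) (2,2)
TSO (5): (0,1) (0,2) (1,2) (2,1) (2,2)
PSO (6): (0,1) (0,2) (1,1) (1,2) (2,1) (2,2)
target (1,1) ∈ {PSO}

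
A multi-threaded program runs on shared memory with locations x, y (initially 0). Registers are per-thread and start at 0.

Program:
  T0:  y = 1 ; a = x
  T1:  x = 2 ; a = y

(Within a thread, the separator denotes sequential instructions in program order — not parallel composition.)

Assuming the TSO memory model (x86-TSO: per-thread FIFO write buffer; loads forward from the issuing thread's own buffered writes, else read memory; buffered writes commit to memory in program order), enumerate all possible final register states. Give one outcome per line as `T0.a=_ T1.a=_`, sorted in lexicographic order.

T0.a=0 T1.a=0
T0.a=0 T1.a=1
T0.a=2 T1.a=0
T0.a=2 T1.a=1

outcome vector order: (T0.a,T1.a)
|TSO outcomes| = 4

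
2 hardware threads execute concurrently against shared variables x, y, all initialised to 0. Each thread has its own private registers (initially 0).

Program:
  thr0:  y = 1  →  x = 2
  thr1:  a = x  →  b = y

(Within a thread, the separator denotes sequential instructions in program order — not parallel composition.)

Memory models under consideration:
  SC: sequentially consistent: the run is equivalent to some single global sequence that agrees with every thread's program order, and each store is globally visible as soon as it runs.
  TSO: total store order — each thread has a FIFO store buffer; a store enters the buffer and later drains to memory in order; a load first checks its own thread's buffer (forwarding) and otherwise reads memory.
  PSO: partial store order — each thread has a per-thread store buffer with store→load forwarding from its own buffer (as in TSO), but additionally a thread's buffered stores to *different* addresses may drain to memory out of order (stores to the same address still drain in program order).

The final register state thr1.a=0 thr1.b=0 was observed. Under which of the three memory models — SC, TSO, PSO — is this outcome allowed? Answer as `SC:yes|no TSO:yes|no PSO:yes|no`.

SC:yes TSO:yes PSO:yes

outcome vector order: (thr1.a,thr1.b)
[SC] allowed = {0/0 0/1 2/1}
[TSO] allowed = {0/0 0/1 2/1}
[PSO] allowed = {0/0 0/1 2/0 2/1}
target 0/0 ∈ {SC,TSO,PSO}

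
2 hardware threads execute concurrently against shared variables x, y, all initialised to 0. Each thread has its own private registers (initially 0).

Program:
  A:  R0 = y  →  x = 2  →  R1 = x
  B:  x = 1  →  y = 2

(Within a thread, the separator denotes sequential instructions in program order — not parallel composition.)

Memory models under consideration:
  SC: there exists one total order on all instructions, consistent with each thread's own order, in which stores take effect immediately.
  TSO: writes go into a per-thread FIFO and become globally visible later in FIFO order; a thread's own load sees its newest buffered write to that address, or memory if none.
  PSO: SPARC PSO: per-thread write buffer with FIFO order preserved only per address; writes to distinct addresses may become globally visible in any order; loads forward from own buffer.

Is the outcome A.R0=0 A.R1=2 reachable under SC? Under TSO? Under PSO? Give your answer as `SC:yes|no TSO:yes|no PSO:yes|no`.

SC:yes TSO:yes PSO:yes

outcome vector order: (A.R0,A.R1)
[SC] allowed = {(0,1); (0,2); (2,2)}
[TSO] allowed = {(0,1); (0,2); (2,2)}
[PSO] allowed = {(0,1); (0,2); (2,1); (2,2)}
target (0,2) ∈ {SC,TSO,PSO}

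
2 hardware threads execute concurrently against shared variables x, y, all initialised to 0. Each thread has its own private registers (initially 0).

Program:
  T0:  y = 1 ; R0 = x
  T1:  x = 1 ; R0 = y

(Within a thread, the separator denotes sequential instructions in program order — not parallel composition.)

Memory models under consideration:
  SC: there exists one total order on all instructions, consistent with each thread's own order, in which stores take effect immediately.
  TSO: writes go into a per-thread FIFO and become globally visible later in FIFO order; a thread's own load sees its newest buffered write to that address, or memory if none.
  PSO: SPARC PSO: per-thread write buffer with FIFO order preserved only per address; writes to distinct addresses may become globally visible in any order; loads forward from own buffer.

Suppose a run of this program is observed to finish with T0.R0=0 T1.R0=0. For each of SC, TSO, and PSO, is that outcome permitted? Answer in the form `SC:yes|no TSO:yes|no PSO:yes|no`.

outcome vector order: (T0.R0,T1.R0)
SC: 3 outcomes — {(0,1); (1,0); (1,1)}
TSO: 4 outcomes — {(0,0); (0,1); (1,0); (1,1)}
PSO: 4 outcomes — {(0,0); (0,1); (1,0); (1,1)}
target (0,0) ∈ {TSO,PSO}

SC:no TSO:yes PSO:yes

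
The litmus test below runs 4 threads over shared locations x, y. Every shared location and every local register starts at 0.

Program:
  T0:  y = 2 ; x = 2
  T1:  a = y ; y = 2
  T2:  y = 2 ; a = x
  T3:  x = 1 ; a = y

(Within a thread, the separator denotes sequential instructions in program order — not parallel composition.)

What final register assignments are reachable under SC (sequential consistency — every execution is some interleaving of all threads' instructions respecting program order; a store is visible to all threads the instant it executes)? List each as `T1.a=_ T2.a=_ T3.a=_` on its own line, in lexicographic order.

T1.a=0 T2.a=0 T3.a=2
T1.a=0 T2.a=1 T3.a=0
T1.a=0 T2.a=1 T3.a=2
T1.a=0 T2.a=2 T3.a=0
T1.a=0 T2.a=2 T3.a=2
T1.a=2 T2.a=0 T3.a=2
T1.a=2 T2.a=1 T3.a=0
T1.a=2 T2.a=1 T3.a=2
T1.a=2 T2.a=2 T3.a=0
T1.a=2 T2.a=2 T3.a=2

outcome vector order: (T1.a,T2.a,T3.a)
|SC outcomes| = 10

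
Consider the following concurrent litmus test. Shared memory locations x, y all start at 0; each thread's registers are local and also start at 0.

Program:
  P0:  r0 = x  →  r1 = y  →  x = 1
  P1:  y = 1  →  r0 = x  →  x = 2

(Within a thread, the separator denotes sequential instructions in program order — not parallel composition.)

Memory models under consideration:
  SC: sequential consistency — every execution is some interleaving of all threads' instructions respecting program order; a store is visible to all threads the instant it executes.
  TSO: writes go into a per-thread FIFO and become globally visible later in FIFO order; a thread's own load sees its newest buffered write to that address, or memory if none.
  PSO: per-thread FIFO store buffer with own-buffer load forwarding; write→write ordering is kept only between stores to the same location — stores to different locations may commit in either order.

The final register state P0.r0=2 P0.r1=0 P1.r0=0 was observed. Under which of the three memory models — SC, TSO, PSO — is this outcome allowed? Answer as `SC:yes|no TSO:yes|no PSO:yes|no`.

SC:no TSO:no PSO:yes

outcome vector order: (P0.r0,P0.r1,P1.r0)
under SC → <0 0 0>, <0 0 1>, <0 1 0>, <0 1 1>, <2 1 0>
under TSO → <0 0 0>, <0 0 1>, <0 1 0>, <0 1 1>, <2 1 0>
under PSO → <0 0 0>, <0 0 1>, <0 1 0>, <0 1 1>, <2 0 0>, <2 1 0>
target <2 0 0> ∈ {PSO}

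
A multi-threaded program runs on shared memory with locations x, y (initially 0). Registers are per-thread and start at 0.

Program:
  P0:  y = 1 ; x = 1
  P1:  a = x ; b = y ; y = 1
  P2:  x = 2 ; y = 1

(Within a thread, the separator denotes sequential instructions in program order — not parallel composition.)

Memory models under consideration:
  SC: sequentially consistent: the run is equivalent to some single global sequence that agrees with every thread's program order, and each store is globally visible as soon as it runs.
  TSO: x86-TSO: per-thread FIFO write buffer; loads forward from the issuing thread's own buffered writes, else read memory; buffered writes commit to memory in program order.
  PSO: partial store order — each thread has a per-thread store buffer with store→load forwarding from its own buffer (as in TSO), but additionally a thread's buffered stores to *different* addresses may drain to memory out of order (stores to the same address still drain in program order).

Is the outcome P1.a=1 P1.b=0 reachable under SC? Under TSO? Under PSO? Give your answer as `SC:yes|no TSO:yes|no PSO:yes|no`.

SC:no TSO:no PSO:yes

outcome vector order: (P1.a,P1.b)
SC (5): 0/0; 0/1; 1/1; 2/0; 2/1
TSO (5): 0/0; 0/1; 1/1; 2/0; 2/1
PSO (6): 0/0; 0/1; 1/0; 1/1; 2/0; 2/1
target 1/0 ∈ {PSO}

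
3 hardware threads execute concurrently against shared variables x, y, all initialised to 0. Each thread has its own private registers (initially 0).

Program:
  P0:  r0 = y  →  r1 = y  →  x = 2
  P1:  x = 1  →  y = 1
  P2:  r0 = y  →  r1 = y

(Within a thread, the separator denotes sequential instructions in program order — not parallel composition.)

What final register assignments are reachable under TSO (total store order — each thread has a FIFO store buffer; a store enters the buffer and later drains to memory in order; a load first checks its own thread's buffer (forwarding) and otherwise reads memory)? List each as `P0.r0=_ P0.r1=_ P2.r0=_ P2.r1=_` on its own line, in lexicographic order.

P0.r0=0 P0.r1=0 P2.r0=0 P2.r1=0
P0.r0=0 P0.r1=0 P2.r0=0 P2.r1=1
P0.r0=0 P0.r1=0 P2.r0=1 P2.r1=1
P0.r0=0 P0.r1=1 P2.r0=0 P2.r1=0
P0.r0=0 P0.r1=1 P2.r0=0 P2.r1=1
P0.r0=0 P0.r1=1 P2.r0=1 P2.r1=1
P0.r0=1 P0.r1=1 P2.r0=0 P2.r1=0
P0.r0=1 P0.r1=1 P2.r0=0 P2.r1=1
P0.r0=1 P0.r1=1 P2.r0=1 P2.r1=1

outcome vector order: (P0.r0,P0.r1,P2.r0,P2.r1)
|TSO outcomes| = 9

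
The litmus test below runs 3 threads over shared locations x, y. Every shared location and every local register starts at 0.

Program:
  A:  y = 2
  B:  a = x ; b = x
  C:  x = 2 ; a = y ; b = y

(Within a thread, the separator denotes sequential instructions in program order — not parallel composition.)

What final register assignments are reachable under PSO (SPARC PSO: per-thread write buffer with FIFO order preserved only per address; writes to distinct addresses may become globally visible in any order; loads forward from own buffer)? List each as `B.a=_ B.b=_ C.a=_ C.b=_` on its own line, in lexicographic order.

outcome vector order: (B.a,B.b,C.a,C.b)
|PSO outcomes| = 9

B.a=0 B.b=0 C.a=0 C.b=0
B.a=0 B.b=0 C.a=0 C.b=2
B.a=0 B.b=0 C.a=2 C.b=2
B.a=0 B.b=2 C.a=0 C.b=0
B.a=0 B.b=2 C.a=0 C.b=2
B.a=0 B.b=2 C.a=2 C.b=2
B.a=2 B.b=2 C.a=0 C.b=0
B.a=2 B.b=2 C.a=0 C.b=2
B.a=2 B.b=2 C.a=2 C.b=2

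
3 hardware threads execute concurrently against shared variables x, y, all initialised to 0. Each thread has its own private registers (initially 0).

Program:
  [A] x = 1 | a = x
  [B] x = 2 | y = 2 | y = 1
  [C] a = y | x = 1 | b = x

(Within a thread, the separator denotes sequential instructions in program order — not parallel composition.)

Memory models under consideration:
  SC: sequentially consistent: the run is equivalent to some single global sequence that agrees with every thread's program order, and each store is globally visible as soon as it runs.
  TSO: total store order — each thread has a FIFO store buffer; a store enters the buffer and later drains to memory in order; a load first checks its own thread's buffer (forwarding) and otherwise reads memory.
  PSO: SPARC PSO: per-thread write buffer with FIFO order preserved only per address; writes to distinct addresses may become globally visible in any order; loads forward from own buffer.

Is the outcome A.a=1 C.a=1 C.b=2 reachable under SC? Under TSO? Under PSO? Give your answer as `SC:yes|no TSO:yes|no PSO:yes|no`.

outcome vector order: (A.a,C.a,C.b)
under SC → (1,0,1), (1,0,2), (1,1,1), (1,2,1), (2,0,1), (2,0,2), (2,1,1), (2,2,1)
under TSO → (1,0,1), (1,0,2), (1,1,1), (1,2,1), (2,0,1), (2,0,2), (2,1,1), (2,2,1)
under PSO → (1,0,1), (1,0,2), (1,1,1), (1,1,2), (1,2,1), (1,2,2), (2,0,1), (2,0,2), (2,1,1), (2,1,2), (2,2,1), (2,2,2)
target (1,1,2) ∈ {PSO}

SC:no TSO:no PSO:yes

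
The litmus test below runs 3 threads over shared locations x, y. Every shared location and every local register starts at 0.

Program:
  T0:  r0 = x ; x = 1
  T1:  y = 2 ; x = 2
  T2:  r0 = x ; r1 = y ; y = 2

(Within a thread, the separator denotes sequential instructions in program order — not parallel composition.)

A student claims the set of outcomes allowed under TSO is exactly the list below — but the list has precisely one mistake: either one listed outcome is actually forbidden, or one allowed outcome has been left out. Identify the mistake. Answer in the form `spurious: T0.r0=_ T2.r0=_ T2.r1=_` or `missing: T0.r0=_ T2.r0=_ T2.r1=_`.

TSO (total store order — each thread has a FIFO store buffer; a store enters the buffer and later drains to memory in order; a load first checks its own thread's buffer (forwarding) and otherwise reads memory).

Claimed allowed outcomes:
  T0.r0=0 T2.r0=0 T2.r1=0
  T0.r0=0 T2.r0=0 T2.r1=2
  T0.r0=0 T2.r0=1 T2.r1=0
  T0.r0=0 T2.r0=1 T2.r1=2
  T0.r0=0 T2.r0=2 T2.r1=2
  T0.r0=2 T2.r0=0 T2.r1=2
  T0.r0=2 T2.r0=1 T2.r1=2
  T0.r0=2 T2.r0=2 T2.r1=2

missing: T0.r0=2 T2.r0=0 T2.r1=0

outcome vector order: (T0.r0,T2.r0,T2.r1)
under TSO → 0/0/0; 0/0/2; 0/1/0; 0/1/2; 0/2/2; 2/0/0; 2/0/2; 2/1/2; 2/2/2
TSO∖claimed = {2/0/0}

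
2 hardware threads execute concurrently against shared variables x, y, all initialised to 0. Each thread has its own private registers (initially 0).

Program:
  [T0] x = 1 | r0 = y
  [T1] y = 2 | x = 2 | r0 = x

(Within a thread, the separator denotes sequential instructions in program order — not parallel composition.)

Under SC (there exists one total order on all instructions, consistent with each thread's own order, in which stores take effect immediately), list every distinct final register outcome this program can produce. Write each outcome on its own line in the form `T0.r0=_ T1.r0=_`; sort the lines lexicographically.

outcome vector order: (T0.r0,T1.r0)
|SC outcomes| = 3

T0.r0=0 T1.r0=2
T0.r0=2 T1.r0=1
T0.r0=2 T1.r0=2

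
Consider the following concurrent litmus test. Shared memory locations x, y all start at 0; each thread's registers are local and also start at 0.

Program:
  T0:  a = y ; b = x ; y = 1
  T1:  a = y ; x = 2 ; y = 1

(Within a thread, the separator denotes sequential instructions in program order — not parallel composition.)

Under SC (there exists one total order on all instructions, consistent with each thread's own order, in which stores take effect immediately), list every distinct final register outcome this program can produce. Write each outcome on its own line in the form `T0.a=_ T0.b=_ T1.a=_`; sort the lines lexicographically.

T0.a=0 T0.b=0 T1.a=0
T0.a=0 T0.b=0 T1.a=1
T0.a=0 T0.b=2 T1.a=0
T0.a=1 T0.b=2 T1.a=0

outcome vector order: (T0.a,T0.b,T1.a)
|SC outcomes| = 4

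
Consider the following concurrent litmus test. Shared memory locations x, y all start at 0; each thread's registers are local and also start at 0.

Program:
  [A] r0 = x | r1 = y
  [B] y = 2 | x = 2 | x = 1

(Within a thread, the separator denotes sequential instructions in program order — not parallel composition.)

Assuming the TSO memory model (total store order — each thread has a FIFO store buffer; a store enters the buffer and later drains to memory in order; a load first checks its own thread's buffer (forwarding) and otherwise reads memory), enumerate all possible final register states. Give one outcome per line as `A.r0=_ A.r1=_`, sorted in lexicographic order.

outcome vector order: (A.r0,A.r1)
|TSO outcomes| = 4

A.r0=0 A.r1=0
A.r0=0 A.r1=2
A.r0=1 A.r1=2
A.r0=2 A.r1=2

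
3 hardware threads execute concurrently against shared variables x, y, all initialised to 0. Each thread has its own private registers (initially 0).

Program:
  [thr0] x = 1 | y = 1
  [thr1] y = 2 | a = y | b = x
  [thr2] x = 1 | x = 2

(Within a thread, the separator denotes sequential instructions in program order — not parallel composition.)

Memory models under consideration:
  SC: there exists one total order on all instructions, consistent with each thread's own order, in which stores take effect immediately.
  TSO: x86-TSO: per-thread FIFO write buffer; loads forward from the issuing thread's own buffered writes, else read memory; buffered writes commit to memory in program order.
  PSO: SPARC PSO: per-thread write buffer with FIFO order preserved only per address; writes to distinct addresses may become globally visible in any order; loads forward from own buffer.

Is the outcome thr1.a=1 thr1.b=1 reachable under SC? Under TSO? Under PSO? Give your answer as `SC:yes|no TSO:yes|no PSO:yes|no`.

SC:yes TSO:yes PSO:yes

outcome vector order: (thr1.a,thr1.b)
[SC] allowed = {<1 1>; <1 2>; <2 0>; <2 1>; <2 2>}
[TSO] allowed = {<1 1>; <1 2>; <2 0>; <2 1>; <2 2>}
[PSO] allowed = {<1 0>; <1 1>; <1 2>; <2 0>; <2 1>; <2 2>}
target <1 1> ∈ {SC,TSO,PSO}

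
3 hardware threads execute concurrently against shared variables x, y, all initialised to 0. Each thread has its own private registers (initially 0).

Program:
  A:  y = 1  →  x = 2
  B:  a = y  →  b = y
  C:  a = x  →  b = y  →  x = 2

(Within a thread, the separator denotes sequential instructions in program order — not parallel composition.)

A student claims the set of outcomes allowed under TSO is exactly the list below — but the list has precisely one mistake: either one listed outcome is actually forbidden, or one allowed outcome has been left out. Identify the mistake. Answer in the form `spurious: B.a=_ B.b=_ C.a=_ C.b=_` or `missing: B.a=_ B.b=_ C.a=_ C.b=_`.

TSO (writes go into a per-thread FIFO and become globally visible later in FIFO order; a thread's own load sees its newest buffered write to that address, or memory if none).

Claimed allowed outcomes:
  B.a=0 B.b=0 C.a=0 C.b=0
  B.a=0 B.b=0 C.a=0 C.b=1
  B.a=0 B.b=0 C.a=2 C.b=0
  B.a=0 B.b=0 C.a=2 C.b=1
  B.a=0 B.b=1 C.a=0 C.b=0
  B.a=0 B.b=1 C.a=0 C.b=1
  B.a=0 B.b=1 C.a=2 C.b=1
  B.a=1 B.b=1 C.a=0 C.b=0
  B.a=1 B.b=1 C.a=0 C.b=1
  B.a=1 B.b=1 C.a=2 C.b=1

spurious: B.a=0 B.b=0 C.a=2 C.b=0

outcome vector order: (B.a,B.b,C.a,C.b)
[TSO] allowed = {0000; 0001; 0021; 0100; 0101; 0121; 1100; 1101; 1121}
claimed∖TSO = {0020}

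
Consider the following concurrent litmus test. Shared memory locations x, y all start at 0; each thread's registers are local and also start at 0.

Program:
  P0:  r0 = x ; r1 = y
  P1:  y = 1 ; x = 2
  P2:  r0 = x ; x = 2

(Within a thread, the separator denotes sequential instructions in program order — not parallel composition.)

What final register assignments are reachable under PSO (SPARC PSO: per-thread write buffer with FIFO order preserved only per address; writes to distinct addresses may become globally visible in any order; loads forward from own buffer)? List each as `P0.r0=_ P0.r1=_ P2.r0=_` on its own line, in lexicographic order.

P0.r0=0 P0.r1=0 P2.r0=0
P0.r0=0 P0.r1=0 P2.r0=2
P0.r0=0 P0.r1=1 P2.r0=0
P0.r0=0 P0.r1=1 P2.r0=2
P0.r0=2 P0.r1=0 P2.r0=0
P0.r0=2 P0.r1=0 P2.r0=2
P0.r0=2 P0.r1=1 P2.r0=0
P0.r0=2 P0.r1=1 P2.r0=2

outcome vector order: (P0.r0,P0.r1,P2.r0)
|PSO outcomes| = 8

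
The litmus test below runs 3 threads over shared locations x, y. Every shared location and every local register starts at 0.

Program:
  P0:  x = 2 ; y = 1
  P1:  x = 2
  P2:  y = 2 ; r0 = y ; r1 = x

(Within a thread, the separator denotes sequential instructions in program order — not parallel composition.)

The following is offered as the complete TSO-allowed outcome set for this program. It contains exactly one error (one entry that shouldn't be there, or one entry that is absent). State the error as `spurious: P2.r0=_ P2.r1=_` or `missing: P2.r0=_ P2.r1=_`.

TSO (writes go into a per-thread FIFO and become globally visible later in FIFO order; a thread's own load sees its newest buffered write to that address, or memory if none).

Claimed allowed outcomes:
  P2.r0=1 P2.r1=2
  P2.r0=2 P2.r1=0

missing: P2.r0=2 P2.r1=2

outcome vector order: (P2.r0,P2.r1)
under TSO → 1/2, 2/0, 2/2
TSO∖claimed = {2/2}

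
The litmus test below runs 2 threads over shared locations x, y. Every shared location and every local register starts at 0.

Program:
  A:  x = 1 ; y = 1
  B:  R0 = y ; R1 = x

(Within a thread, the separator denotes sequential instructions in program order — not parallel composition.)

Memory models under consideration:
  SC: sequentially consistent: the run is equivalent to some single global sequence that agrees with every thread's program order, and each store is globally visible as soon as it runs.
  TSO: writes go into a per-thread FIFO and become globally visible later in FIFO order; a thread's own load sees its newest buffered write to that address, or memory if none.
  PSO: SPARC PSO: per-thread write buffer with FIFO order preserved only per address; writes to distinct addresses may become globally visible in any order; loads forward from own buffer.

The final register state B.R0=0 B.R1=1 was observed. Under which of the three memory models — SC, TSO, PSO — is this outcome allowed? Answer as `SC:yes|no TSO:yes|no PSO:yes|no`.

outcome vector order: (B.R0,B.R1)
SC (3): <0 0>, <0 1>, <1 1>
TSO (3): <0 0>, <0 1>, <1 1>
PSO (4): <0 0>, <0 1>, <1 0>, <1 1>
target <0 1> ∈ {SC,TSO,PSO}

SC:yes TSO:yes PSO:yes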